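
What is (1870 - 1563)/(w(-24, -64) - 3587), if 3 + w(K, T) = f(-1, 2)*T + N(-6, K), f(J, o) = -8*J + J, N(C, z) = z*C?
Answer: -307/3894 ≈ -0.078839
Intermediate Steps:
N(C, z) = C*z
f(J, o) = -7*J
w(K, T) = -3 - 6*K + 7*T (w(K, T) = -3 + ((-7*(-1))*T - 6*K) = -3 + (7*T - 6*K) = -3 + (-6*K + 7*T) = -3 - 6*K + 7*T)
(1870 - 1563)/(w(-24, -64) - 3587) = (1870 - 1563)/((-3 - 6*(-24) + 7*(-64)) - 3587) = 307/((-3 + 144 - 448) - 3587) = 307/(-307 - 3587) = 307/(-3894) = 307*(-1/3894) = -307/3894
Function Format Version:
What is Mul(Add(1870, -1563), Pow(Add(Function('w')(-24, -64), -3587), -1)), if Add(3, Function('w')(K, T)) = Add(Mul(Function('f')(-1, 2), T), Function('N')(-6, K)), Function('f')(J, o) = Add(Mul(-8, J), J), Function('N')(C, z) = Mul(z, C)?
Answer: Rational(-307, 3894) ≈ -0.078839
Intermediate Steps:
Function('N')(C, z) = Mul(C, z)
Function('f')(J, o) = Mul(-7, J)
Function('w')(K, T) = Add(-3, Mul(-6, K), Mul(7, T)) (Function('w')(K, T) = Add(-3, Add(Mul(Mul(-7, -1), T), Mul(-6, K))) = Add(-3, Add(Mul(7, T), Mul(-6, K))) = Add(-3, Add(Mul(-6, K), Mul(7, T))) = Add(-3, Mul(-6, K), Mul(7, T)))
Mul(Add(1870, -1563), Pow(Add(Function('w')(-24, -64), -3587), -1)) = Mul(Add(1870, -1563), Pow(Add(Add(-3, Mul(-6, -24), Mul(7, -64)), -3587), -1)) = Mul(307, Pow(Add(Add(-3, 144, -448), -3587), -1)) = Mul(307, Pow(Add(-307, -3587), -1)) = Mul(307, Pow(-3894, -1)) = Mul(307, Rational(-1, 3894)) = Rational(-307, 3894)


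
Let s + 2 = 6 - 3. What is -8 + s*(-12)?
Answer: -20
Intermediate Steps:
s = 1 (s = -2 + (6 - 3) = -2 + 3 = 1)
-8 + s*(-12) = -8 + 1*(-12) = -8 - 12 = -20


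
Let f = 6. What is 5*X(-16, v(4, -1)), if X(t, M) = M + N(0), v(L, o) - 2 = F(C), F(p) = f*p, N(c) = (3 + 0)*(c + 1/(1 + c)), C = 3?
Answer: 115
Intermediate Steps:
N(c) = 3*c + 3/(1 + c) (N(c) = 3*(c + 1/(1 + c)) = 3*c + 3/(1 + c))
F(p) = 6*p
v(L, o) = 20 (v(L, o) = 2 + 6*3 = 2 + 18 = 20)
X(t, M) = 3 + M (X(t, M) = M + 3*(1 + 0 + 0**2)/(1 + 0) = M + 3*(1 + 0 + 0)/1 = M + 3*1*1 = M + 3 = 3 + M)
5*X(-16, v(4, -1)) = 5*(3 + 20) = 5*23 = 115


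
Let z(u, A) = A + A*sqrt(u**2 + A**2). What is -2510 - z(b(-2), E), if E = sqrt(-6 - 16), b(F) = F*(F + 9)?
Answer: -2510 - I*sqrt(22)*(1 + sqrt(174)) ≈ -2510.0 - 66.561*I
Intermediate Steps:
b(F) = F*(9 + F)
E = I*sqrt(22) (E = sqrt(-22) = I*sqrt(22) ≈ 4.6904*I)
z(u, A) = A + A*sqrt(A**2 + u**2)
-2510 - z(b(-2), E) = -2510 - I*sqrt(22)*(1 + sqrt((I*sqrt(22))**2 + (-2*(9 - 2))**2)) = -2510 - I*sqrt(22)*(1 + sqrt(-22 + (-2*7)**2)) = -2510 - I*sqrt(22)*(1 + sqrt(-22 + (-14)**2)) = -2510 - I*sqrt(22)*(1 + sqrt(-22 + 196)) = -2510 - I*sqrt(22)*(1 + sqrt(174))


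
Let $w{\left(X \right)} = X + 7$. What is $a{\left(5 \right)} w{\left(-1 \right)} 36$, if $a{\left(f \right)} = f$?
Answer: $1080$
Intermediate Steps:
$w{\left(X \right)} = 7 + X$
$a{\left(5 \right)} w{\left(-1 \right)} 36 = 5 \left(7 - 1\right) 36 = 5 \cdot 6 \cdot 36 = 30 \cdot 36 = 1080$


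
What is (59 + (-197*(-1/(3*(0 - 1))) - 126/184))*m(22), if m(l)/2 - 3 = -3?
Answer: 0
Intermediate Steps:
m(l) = 0 (m(l) = 6 + 2*(-3) = 6 - 6 = 0)
(59 + (-197*(-1/(3*(0 - 1))) - 126/184))*m(22) = (59 + (-197*(-1/(3*(0 - 1))) - 126/184))*0 = (59 + (-197/((-1*(-3))) - 126*1/184))*0 = (59 + (-197/3 - 63/92))*0 = (59 - 18313/276)*0 = -2029/276*0 = 0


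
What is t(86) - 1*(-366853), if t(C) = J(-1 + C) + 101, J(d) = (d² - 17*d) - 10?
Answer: 372724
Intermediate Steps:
J(d) = -10 + d² - 17*d
t(C) = 108 + (-1 + C)² - 17*C (t(C) = (-10 + (-1 + C)² - 17*(-1 + C)) + 101 = (-10 + (-1 + C)² + (17 - 17*C)) + 101 = (7 + (-1 + C)² - 17*C) + 101 = 108 + (-1 + C)² - 17*C)
t(86) - 1*(-366853) = (109 + 86² - 19*86) - 1*(-366853) = (109 + 7396 - 1634) + 366853 = 5871 + 366853 = 372724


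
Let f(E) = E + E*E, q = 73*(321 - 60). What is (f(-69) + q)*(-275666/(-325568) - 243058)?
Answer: -939490292348055/162784 ≈ -5.7714e+9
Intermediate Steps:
q = 19053 (q = 73*261 = 19053)
f(E) = E + E**2
(f(-69) + q)*(-275666/(-325568) - 243058) = (-69*(1 - 69) + 19053)*(-275666/(-325568) - 243058) = (-69*(-68) + 19053)*(-275666*(-1/325568) - 243058) = (4692 + 19053)*(137833/162784 - 243058) = 23745*(-39565815639/162784) = -939490292348055/162784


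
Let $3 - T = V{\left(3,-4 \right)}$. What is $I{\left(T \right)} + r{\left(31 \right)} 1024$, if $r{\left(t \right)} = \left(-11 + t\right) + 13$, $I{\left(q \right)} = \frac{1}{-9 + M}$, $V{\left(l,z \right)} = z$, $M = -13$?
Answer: $\frac{743423}{22} \approx 33792.0$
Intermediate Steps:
$T = 7$ ($T = 3 - -4 = 3 + 4 = 7$)
$I{\left(q \right)} = - \frac{1}{22}$ ($I{\left(q \right)} = \frac{1}{-9 - 13} = \frac{1}{-22} = - \frac{1}{22}$)
$r{\left(t \right)} = 2 + t$
$I{\left(T \right)} + r{\left(31 \right)} 1024 = - \frac{1}{22} + \left(2 + 31\right) 1024 = - \frac{1}{22} + 33 \cdot 1024 = - \frac{1}{22} + 33792 = \frac{743423}{22}$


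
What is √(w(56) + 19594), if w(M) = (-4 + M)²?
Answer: √22298 ≈ 149.33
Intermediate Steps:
√(w(56) + 19594) = √((-4 + 56)² + 19594) = √(52² + 19594) = √(2704 + 19594) = √22298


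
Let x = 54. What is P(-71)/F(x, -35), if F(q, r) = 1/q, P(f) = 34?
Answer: 1836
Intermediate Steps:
P(-71)/F(x, -35) = 34/(1/54) = 34*54 = 1836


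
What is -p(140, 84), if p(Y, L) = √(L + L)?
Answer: -2*√42 ≈ -12.961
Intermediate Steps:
p(Y, L) = √2*√L (p(Y, L) = √(2*L) = √2*√L)
-p(140, 84) = -√2*√84 = -√2*2*√21 = -2*√42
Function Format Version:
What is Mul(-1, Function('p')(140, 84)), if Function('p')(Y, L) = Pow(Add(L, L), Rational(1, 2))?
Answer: Mul(-2, Pow(42, Rational(1, 2))) ≈ -12.961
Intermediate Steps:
Function('p')(Y, L) = Mul(Pow(2, Rational(1, 2)), Pow(L, Rational(1, 2))) (Function('p')(Y, L) = Pow(Mul(2, L), Rational(1, 2)) = Mul(Pow(2, Rational(1, 2)), Pow(L, Rational(1, 2))))
Mul(-1, Function('p')(140, 84)) = Mul(-1, Mul(Pow(2, Rational(1, 2)), Pow(84, Rational(1, 2)))) = Mul(-1, Mul(Pow(2, Rational(1, 2)), Mul(2, Pow(21, Rational(1, 2))))) = Mul(-1, Mul(2, Pow(42, Rational(1, 2)))) = Mul(-2, Pow(42, Rational(1, 2)))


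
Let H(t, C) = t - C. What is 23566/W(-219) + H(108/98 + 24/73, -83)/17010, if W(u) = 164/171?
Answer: 30648931481087/1247317785 ≈ 24572.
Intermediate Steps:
W(u) = 164/171 (W(u) = 164*(1/171) = 164/171)
23566/W(-219) + H(108/98 + 24/73, -83)/17010 = 23566/(164/171) + ((108/98 + 24/73) - 1*(-83))/17010 = 23566*(171/164) + ((108*(1/98) + 24*(1/73)) + 83)*(1/17010) = 2014893/82 + ((54/49 + 24/73) + 83)*(1/17010) = 2014893/82 + (5118/3577 + 83)*(1/17010) = 2014893/82 + (302009/3577)*(1/17010) = 2014893/82 + 302009/60844770 = 30648931481087/1247317785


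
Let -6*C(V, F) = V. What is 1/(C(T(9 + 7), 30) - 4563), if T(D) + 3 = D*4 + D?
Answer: -6/27455 ≈ -0.00021854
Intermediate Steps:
T(D) = -3 + 5*D (T(D) = -3 + (D*4 + D) = -3 + (4*D + D) = -3 + 5*D)
C(V, F) = -V/6
1/(C(T(9 + 7), 30) - 4563) = 1/(-(-3 + 5*(9 + 7))/6 - 4563) = 1/(-(-3 + 5*16)/6 - 4563) = 1/(-(-3 + 80)/6 - 4563) = 1/(-⅙*77 - 4563) = 1/(-77/6 - 4563) = 1/(-27455/6) = -6/27455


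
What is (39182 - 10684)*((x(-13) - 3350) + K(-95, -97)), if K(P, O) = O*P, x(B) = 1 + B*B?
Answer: 171985430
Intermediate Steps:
x(B) = 1 + B²
(39182 - 10684)*((x(-13) - 3350) + K(-95, -97)) = (39182 - 10684)*(((1 + (-13)²) - 3350) - 97*(-95)) = 28498*(((1 + 169) - 3350) + 9215) = 28498*((170 - 3350) + 9215) = 28498*(-3180 + 9215) = 28498*6035 = 171985430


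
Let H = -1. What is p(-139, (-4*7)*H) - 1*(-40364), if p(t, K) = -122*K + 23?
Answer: 36971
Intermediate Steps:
p(t, K) = 23 - 122*K
p(-139, (-4*7)*H) - 1*(-40364) = (23 - 122*(-4*7)*(-1)) - 1*(-40364) = (23 - (-3416)*(-1)) + 40364 = (23 - 122*28) + 40364 = (23 - 3416) + 40364 = -3393 + 40364 = 36971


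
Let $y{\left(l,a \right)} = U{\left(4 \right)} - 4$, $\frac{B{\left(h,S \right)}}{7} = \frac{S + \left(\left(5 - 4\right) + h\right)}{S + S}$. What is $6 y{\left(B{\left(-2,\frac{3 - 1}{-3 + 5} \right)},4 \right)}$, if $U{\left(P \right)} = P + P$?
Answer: $24$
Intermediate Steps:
$U{\left(P \right)} = 2 P$
$B{\left(h,S \right)} = \frac{7 \left(1 + S + h\right)}{2 S}$ ($B{\left(h,S \right)} = 7 \frac{S + \left(\left(5 - 4\right) + h\right)}{S + S} = 7 \frac{S + \left(1 + h\right)}{2 S} = 7 \left(1 + S + h\right) \frac{1}{2 S} = 7 \frac{1 + S + h}{2 S} = \frac{7 \left(1 + S + h\right)}{2 S}$)
$y{\left(l,a \right)} = 4$ ($y{\left(l,a \right)} = 2 \cdot 4 - 4 = 8 - 4 = 4$)
$6 y{\left(B{\left(-2,\frac{3 - 1}{-3 + 5} \right)},4 \right)} = 6 \cdot 4 = 24$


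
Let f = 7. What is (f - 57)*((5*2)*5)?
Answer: -2500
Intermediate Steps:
(f - 57)*((5*2)*5) = (7 - 57)*((5*2)*5) = -500*5 = -50*50 = -2500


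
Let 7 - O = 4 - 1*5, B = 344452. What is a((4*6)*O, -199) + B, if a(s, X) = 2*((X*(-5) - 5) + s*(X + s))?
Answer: 343744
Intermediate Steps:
O = 8 (O = 7 - (4 - 1*5) = 7 - (4 - 5) = 7 - 1*(-1) = 7 + 1 = 8)
a(s, X) = -10 - 10*X + 2*s*(X + s) (a(s, X) = 2*((-5*X - 5) + s*(X + s)) = 2*((-5 - 5*X) + s*(X + s)) = 2*(-5 - 5*X + s*(X + s)) = -10 - 10*X + 2*s*(X + s))
a((4*6)*O, -199) + B = (-10 - 10*(-199) + 2*((4*6)*8)**2 + 2*(-199)*((4*6)*8)) + 344452 = (-10 + 1990 + 2*(24*8)**2 + 2*(-199)*(24*8)) + 344452 = (-10 + 1990 + 2*192**2 + 2*(-199)*192) + 344452 = (-10 + 1990 + 2*36864 - 76416) + 344452 = (-10 + 1990 + 73728 - 76416) + 344452 = -708 + 344452 = 343744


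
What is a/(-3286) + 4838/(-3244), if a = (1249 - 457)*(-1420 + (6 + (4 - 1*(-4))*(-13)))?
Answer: 971055199/2664946 ≈ 364.38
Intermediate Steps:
a = -1202256 (a = 792*(-1420 + (6 + (4 + 4)*(-13))) = 792*(-1420 + (6 + 8*(-13))) = 792*(-1420 + (6 - 104)) = 792*(-1420 - 98) = 792*(-1518) = -1202256)
a/(-3286) + 4838/(-3244) = -1202256/(-3286) + 4838/(-3244) = -1202256*(-1/3286) + 4838*(-1/3244) = 601128/1643 - 2419/1622 = 971055199/2664946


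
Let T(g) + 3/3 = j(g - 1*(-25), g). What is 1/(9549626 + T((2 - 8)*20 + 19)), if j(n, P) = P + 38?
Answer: 1/9549562 ≈ 1.0472e-7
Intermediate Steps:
j(n, P) = 38 + P
T(g) = 37 + g (T(g) = -1 + (38 + g) = 37 + g)
1/(9549626 + T((2 - 8)*20 + 19)) = 1/(9549626 + (37 + ((2 - 8)*20 + 19))) = 1/(9549626 + (37 + (-6*20 + 19))) = 1/(9549626 + (37 + (-120 + 19))) = 1/(9549626 + (37 - 101)) = 1/(9549626 - 64) = 1/9549562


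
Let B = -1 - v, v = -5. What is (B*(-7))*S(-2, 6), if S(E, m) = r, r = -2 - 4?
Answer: 168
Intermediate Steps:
r = -6
S(E, m) = -6
B = 4 (B = -1 - 1*(-5) = -1 + 5 = 4)
(B*(-7))*S(-2, 6) = (4*(-7))*(-6) = -28*(-6) = 168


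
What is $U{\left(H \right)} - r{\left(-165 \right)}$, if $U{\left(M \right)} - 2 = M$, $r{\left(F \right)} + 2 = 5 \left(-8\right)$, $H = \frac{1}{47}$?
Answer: $\frac{2069}{47} \approx 44.021$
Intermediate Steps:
$H = \frac{1}{47} \approx 0.021277$
$r{\left(F \right)} = -42$ ($r{\left(F \right)} = -2 + 5 \left(-8\right) = -2 - 40 = -42$)
$U{\left(M \right)} = 2 + M$
$U{\left(H \right)} - r{\left(-165 \right)} = \left(2 + \frac{1}{47}\right) - -42 = \frac{95}{47} + 42 = \frac{2069}{47}$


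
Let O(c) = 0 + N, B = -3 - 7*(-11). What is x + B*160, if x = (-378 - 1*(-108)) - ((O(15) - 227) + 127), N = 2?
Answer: 11668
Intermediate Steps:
B = 74 (B = -3 + 77 = 74)
O(c) = 2 (O(c) = 0 + 2 = 2)
x = -172 (x = (-378 - 1*(-108)) - ((2 - 227) + 127) = (-378 + 108) - (-225 + 127) = -270 - 1*(-98) = -270 + 98 = -172)
x + B*160 = -172 + 74*160 = -172 + 11840 = 11668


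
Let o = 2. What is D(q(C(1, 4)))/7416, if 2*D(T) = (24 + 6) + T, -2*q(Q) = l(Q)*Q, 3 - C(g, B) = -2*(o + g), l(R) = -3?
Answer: 29/9888 ≈ 0.0029328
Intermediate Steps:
C(g, B) = 7 + 2*g (C(g, B) = 3 - (-2)*(2 + g) = 3 - (-4 - 2*g) = 3 + (4 + 2*g) = 7 + 2*g)
q(Q) = 3*Q/2 (q(Q) = -(-3)*Q/2 = 3*Q/2)
D(T) = 15 + T/2 (D(T) = ((24 + 6) + T)/2 = (30 + T)/2 = 15 + T/2)
D(q(C(1, 4)))/7416 = (15 + (3*(7 + 2*1)/2)/2)/7416 = (15 + (3*(7 + 2)/2)/2)*(1/7416) = (15 + ((3/2)*9)/2)*(1/7416) = (15 + (1/2)*(27/2))*(1/7416) = (15 + 27/4)*(1/7416) = (87/4)*(1/7416) = 29/9888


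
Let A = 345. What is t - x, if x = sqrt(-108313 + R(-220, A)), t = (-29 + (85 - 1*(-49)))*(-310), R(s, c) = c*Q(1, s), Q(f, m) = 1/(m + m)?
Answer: -32550 - I*sqrt(209695486)/44 ≈ -32550.0 - 329.11*I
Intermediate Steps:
Q(f, m) = 1/(2*m)
R(s, c) = c/(2*s) (R(s, c) = c*(1/(2*s)) = c/(2*s))
t = -32550 (t = (-29 + (85 + 49))*(-310) = (-29 + 134)*(-310) = 105*(-310) = -32550)
x = I*sqrt(209695486)/44 (x = sqrt(-108313 + (1/2)*345/(-220)) = sqrt(-108313 + (1/2)*345*(-1/220)) = sqrt(-108313 - 69/88) = sqrt(-9531613/88) = I*sqrt(209695486)/44 ≈ 329.11*I)
t - x = -32550 - I*sqrt(209695486)/44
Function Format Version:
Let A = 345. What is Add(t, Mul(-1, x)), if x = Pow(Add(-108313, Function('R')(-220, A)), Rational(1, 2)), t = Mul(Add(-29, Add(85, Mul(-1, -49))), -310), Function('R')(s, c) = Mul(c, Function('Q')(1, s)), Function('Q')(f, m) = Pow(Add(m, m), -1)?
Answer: Add(-32550, Mul(Rational(-1, 44), I, Pow(209695486, Rational(1, 2)))) ≈ Add(-32550., Mul(-329.11, I))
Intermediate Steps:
Function('Q')(f, m) = Mul(Rational(1, 2), Pow(m, -1)) (Function('Q')(f, m) = Pow(Mul(2, m), -1) = Mul(Rational(1, 2), Pow(m, -1)))
Function('R')(s, c) = Mul(Rational(1, 2), c, Pow(s, -1)) (Function('R')(s, c) = Mul(c, Mul(Rational(1, 2), Pow(s, -1))) = Mul(Rational(1, 2), c, Pow(s, -1)))
t = -32550 (t = Mul(Add(-29, Add(85, 49)), -310) = Mul(Add(-29, 134), -310) = Mul(105, -310) = -32550)
x = Mul(Rational(1, 44), I, Pow(209695486, Rational(1, 2))) (x = Pow(Add(-108313, Mul(Rational(1, 2), 345, Pow(-220, -1))), Rational(1, 2)) = Pow(Add(-108313, Mul(Rational(1, 2), 345, Rational(-1, 220))), Rational(1, 2)) = Pow(Add(-108313, Rational(-69, 88)), Rational(1, 2)) = Pow(Rational(-9531613, 88), Rational(1, 2)) = Mul(Rational(1, 44), I, Pow(209695486, Rational(1, 2))) ≈ Mul(329.11, I))
Add(t, Mul(-1, x)) = Add(-32550, Mul(-1, Mul(Rational(1, 44), I, Pow(209695486, Rational(1, 2))))) = Add(-32550, Mul(Rational(-1, 44), I, Pow(209695486, Rational(1, 2))))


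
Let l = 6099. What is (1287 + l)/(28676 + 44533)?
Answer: 2462/24403 ≈ 0.10089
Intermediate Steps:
(1287 + l)/(28676 + 44533) = (1287 + 6099)/(28676 + 44533) = 7386/73209 = 7386*(1/73209) = 2462/24403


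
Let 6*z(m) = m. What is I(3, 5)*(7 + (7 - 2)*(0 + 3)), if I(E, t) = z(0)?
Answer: 0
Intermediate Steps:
z(m) = m/6
I(E, t) = 0 (I(E, t) = (1/6)*0 = 0)
I(3, 5)*(7 + (7 - 2)*(0 + 3)) = 0*(7 + (7 - 2)*(0 + 3)) = 0*(7 + 5*3) = 0*(7 + 15) = 0*22 = 0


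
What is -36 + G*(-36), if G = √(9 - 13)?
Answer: -36 - 72*I ≈ -36.0 - 72.0*I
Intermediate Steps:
G = 2*I (G = √(-4) = 2*I ≈ 2.0*I)
-36 + G*(-36) = -36 + (2*I)*(-36) = -36 - 72*I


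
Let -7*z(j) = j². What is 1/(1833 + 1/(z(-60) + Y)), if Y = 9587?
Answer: 63509/116412004 ≈ 0.00054555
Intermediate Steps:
z(j) = -j²/7
1/(1833 + 1/(z(-60) + Y)) = 1/(1833 + 1/(-⅐*(-60)² + 9587)) = 1/(1833 + 1/(-⅐*3600 + 9587)) = 1/(1833 + 1/(-3600/7 + 9587)) = 1/(1833 + 1/(63509/7)) = 1/(1833 + 7/63509) = 1/(116412004/63509) = 63509/116412004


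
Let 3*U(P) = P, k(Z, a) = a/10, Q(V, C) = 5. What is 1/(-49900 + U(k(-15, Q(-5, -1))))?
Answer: -6/299399 ≈ -2.0040e-5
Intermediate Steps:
k(Z, a) = a/10 (k(Z, a) = a*(⅒) = a/10)
U(P) = P/3
1/(-49900 + U(k(-15, Q(-5, -1)))) = 1/(-49900 + ((⅒)*5)/3) = 1/(-49900 + (⅓)*(½)) = 1/(-49900 + ⅙) = 1/(-299399/6) = -6/299399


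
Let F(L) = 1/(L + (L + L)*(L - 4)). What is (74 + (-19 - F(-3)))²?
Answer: 4596736/1521 ≈ 3022.2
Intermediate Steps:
F(L) = 1/(L + 2*L*(-4 + L)) (F(L) = 1/(L + (2*L)*(-4 + L)) = 1/(L + 2*L*(-4 + L)))
(74 + (-19 - F(-3)))² = (74 + (-19 - 1/((-3)*(-7 + 2*(-3)))))² = (74 + (-19 - (-1)/(3*(-7 - 6))))² = (74 + (-19 - (-1)/(3*(-13))))² = (74 + (-19 - (-1)*(-1)/(3*13)))² = (74 + (-19 - 1*1/39))² = (74 + (-19 - 1/39))² = (74 - 742/39)² = (2144/39)² = 4596736/1521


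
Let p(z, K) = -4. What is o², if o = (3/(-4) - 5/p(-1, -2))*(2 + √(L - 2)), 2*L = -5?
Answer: -⅛ + 3*I*√2/2 ≈ -0.125 + 2.1213*I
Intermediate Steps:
L = -5/2 (L = (½)*(-5) = -5/2 ≈ -2.5000)
o = 1 + 3*I*√2/4 (o = (3/(-4) - 5/(-4))*(2 + √(-5/2 - 2)) = (3*(-¼) - 5*(-¼))*(2 + √(-9/2)) = (-¾ + 5/4)*(2 + 3*I*√2/2) = (2 + 3*I*√2/2)/2 = 1 + 3*I*√2/4 ≈ 1.0 + 1.0607*I)
o² = (1 + 3*I*√2/4)²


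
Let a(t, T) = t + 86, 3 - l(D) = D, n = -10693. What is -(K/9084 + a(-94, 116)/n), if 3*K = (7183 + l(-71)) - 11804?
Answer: 48403055/291405636 ≈ 0.16610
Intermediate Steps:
l(D) = 3 - D
a(t, T) = 86 + t
K = -4547/3 (K = ((7183 + (3 - 1*(-71))) - 11804)/3 = ((7183 + (3 + 71)) - 11804)/3 = ((7183 + 74) - 11804)/3 = (7257 - 11804)/3 = (⅓)*(-4547) = -4547/3 ≈ -1515.7)
-(K/9084 + a(-94, 116)/n) = -(-4547/3/9084 + (86 - 94)/(-10693)) = -(-4547/3*1/9084 - 8*(-1/10693)) = -(-4547/27252 + 8/10693) = -1*(-48403055/291405636) = 48403055/291405636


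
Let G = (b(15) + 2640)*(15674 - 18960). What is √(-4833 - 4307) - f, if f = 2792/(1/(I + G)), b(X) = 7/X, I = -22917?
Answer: 364334660744/15 + 2*I*√2285 ≈ 2.4289e+10 + 95.603*I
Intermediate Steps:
G = -130148602/15 (G = (7/15 + 2640)*(15674 - 18960) = (7*(1/15) + 2640)*(-3286) = (7/15 + 2640)*(-3286) = (39607/15)*(-3286) = -130148602/15 ≈ -8.6766e+6)
f = -364334660744/15 (f = 2792/(1/(-22917 - 130148602/15)) = 2792/(1/(-130492357/15)) = 2792/(-15/130492357) = 2792*(-130492357/15) = -364334660744/15 ≈ -2.4289e+10)
√(-4833 - 4307) - f = √(-4833 - 4307) - 1*(-364334660744/15) = √(-9140) + 364334660744/15 = 2*I*√2285 + 364334660744/15 = 364334660744/15 + 2*I*√2285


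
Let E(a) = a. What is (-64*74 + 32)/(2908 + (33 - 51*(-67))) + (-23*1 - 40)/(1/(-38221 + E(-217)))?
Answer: 7698244974/3179 ≈ 2.4216e+6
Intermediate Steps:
(-64*74 + 32)/(2908 + (33 - 51*(-67))) + (-23*1 - 40)/(1/(-38221 + E(-217))) = (-64*74 + 32)/(2908 + (33 - 51*(-67))) + (-23*1 - 40)/(1/(-38221 - 217)) = (-4736 + 32)/(2908 + (33 + 3417)) + (-23 - 40)/(1/(-38438)) = -4704/(2908 + 3450) - 63/(-1/38438) = -4704/6358 - 63*(-38438) = -4704*1/6358 + 2421594 = -2352/3179 + 2421594 = 7698244974/3179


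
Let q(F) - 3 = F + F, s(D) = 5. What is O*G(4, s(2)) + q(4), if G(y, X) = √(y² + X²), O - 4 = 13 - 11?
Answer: 11 + 6*√41 ≈ 49.419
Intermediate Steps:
q(F) = 3 + 2*F (q(F) = 3 + (F + F) = 3 + 2*F)
O = 6 (O = 4 + (13 - 11) = 4 + 2 = 6)
G(y, X) = √(X² + y²)
O*G(4, s(2)) + q(4) = 6*√(5² + 4²) + (3 + 2*4) = 6*√(25 + 16) + (3 + 8) = 6*√41 + 11 = 11 + 6*√41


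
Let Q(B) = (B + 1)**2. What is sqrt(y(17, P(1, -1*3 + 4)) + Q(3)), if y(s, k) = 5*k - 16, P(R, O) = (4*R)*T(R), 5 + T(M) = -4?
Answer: 6*I*sqrt(5) ≈ 13.416*I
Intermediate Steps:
Q(B) = (1 + B)**2
T(M) = -9 (T(M) = -5 - 4 = -9)
P(R, O) = -36*R (P(R, O) = (4*R)*(-9) = -36*R)
y(s, k) = -16 + 5*k
sqrt(y(17, P(1, -1*3 + 4)) + Q(3)) = sqrt((-16 + 5*(-36*1)) + (1 + 3)**2) = sqrt((-16 + 5*(-36)) + 4**2) = sqrt((-16 - 180) + 16) = sqrt(-196 + 16) = sqrt(-180) = 6*I*sqrt(5)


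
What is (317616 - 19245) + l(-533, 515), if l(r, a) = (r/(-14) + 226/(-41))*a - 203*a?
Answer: 120880959/574 ≈ 2.1059e+5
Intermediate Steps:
l(r, a) = -203*a + a*(-226/41 - r/14) (l(r, a) = (r*(-1/14) + 226*(-1/41))*a - 203*a = (-r/14 - 226/41)*a - 203*a = (-226/41 - r/14)*a - 203*a = a*(-226/41 - r/14) - 203*a = -203*a + a*(-226/41 - r/14))
(317616 - 19245) + l(-533, 515) = (317616 - 19245) - 1/574*515*(119686 + 41*(-533)) = 298371 - 1/574*515*(119686 - 21853) = 298371 - 1/574*515*97833 = 298371 - 50383995/574 = 120880959/574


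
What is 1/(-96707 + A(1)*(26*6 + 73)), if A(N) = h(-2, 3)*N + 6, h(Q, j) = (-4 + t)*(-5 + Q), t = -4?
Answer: -1/82509 ≈ -1.2120e-5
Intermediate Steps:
h(Q, j) = 40 - 8*Q (h(Q, j) = (-4 - 4)*(-5 + Q) = -8*(-5 + Q) = 40 - 8*Q)
A(N) = 6 + 56*N (A(N) = (40 - 8*(-2))*N + 6 = (40 + 16)*N + 6 = 56*N + 6 = 6 + 56*N)
1/(-96707 + A(1)*(26*6 + 73)) = 1/(-96707 + (6 + 56*1)*(26*6 + 73)) = 1/(-96707 + (6 + 56)*(156 + 73)) = 1/(-96707 + 62*229) = 1/(-96707 + 14198) = 1/(-82509) = -1/82509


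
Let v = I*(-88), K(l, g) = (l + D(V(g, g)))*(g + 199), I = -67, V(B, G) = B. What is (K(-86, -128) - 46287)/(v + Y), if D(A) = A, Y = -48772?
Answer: 61481/42876 ≈ 1.4339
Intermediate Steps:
K(l, g) = (199 + g)*(g + l) (K(l, g) = (l + g)*(g + 199) = (g + l)*(199 + g) = (199 + g)*(g + l))
v = 5896 (v = -67*(-88) = 5896)
(K(-86, -128) - 46287)/(v + Y) = (((-128)**2 + 199*(-128) + 199*(-86) - 128*(-86)) - 46287)/(5896 - 48772) = ((16384 - 25472 - 17114 + 11008) - 46287)/(-42876) = (-15194 - 46287)*(-1/42876) = -61481*(-1/42876) = 61481/42876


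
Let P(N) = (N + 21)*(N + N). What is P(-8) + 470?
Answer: 262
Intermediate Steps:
P(N) = 2*N*(21 + N) (P(N) = (21 + N)*(2*N) = 2*N*(21 + N))
P(-8) + 470 = 2*(-8)*(21 - 8) + 470 = 2*(-8)*13 + 470 = -208 + 470 = 262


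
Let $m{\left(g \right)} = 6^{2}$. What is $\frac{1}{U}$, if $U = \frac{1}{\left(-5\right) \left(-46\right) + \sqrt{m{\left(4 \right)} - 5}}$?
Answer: $230 + \sqrt{31} \approx 235.57$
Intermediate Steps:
$m{\left(g \right)} = 36$
$U = \frac{1}{230 + \sqrt{31}}$ ($U = \frac{1}{\left(-5\right) \left(-46\right) + \sqrt{36 - 5}} = \frac{1}{230 + \sqrt{31}} \approx 0.0042451$)
$\frac{1}{U} = \frac{1}{\frac{230}{52869} - \frac{\sqrt{31}}{52869}}$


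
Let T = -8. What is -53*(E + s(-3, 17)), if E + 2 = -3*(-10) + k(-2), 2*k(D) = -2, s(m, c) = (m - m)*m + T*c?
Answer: 5777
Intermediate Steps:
s(m, c) = -8*c (s(m, c) = (m - m)*m - 8*c = 0*m - 8*c = 0 - 8*c = -8*c)
k(D) = -1 (k(D) = (1/2)*(-2) = -1)
E = 27 (E = -2 + (-3*(-10) - 1) = -2 + (30 - 1) = -2 + 29 = 27)
-53*(E + s(-3, 17)) = -53*(27 - 8*17) = -53*(27 - 136) = -53*(-109) = 5777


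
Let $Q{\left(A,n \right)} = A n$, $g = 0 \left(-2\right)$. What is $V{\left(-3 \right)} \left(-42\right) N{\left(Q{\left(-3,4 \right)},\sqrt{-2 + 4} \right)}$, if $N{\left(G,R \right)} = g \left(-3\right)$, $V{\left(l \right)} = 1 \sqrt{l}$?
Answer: $0$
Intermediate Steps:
$g = 0$
$V{\left(l \right)} = \sqrt{l}$
$N{\left(G,R \right)} = 0$ ($N{\left(G,R \right)} = 0 \left(-3\right) = 0$)
$V{\left(-3 \right)} \left(-42\right) N{\left(Q{\left(-3,4 \right)},\sqrt{-2 + 4} \right)} = \sqrt{-3} \left(-42\right) 0 = i \sqrt{3} \left(-42\right) 0 = - 42 i \sqrt{3} \cdot 0 = 0$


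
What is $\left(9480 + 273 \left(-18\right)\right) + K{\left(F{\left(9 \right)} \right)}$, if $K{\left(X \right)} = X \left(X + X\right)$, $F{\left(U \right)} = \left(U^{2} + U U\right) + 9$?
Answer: $63048$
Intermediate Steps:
$F{\left(U \right)} = 9 + 2 U^{2}$ ($F{\left(U \right)} = \left(U^{2} + U^{2}\right) + 9 = 2 U^{2} + 9 = 9 + 2 U^{2}$)
$K{\left(X \right)} = 2 X^{2}$ ($K{\left(X \right)} = X 2 X = 2 X^{2}$)
$\left(9480 + 273 \left(-18\right)\right) + K{\left(F{\left(9 \right)} \right)} = \left(9480 + 273 \left(-18\right)\right) + 2 \left(9 + 2 \cdot 9^{2}\right)^{2} = \left(9480 - 4914\right) + 2 \left(9 + 2 \cdot 81\right)^{2} = 4566 + 2 \left(9 + 162\right)^{2} = 4566 + 2 \cdot 171^{2} = 4566 + 2 \cdot 29241 = 4566 + 58482 = 63048$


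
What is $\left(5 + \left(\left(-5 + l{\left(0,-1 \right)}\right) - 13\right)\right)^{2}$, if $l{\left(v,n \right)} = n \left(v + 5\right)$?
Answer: $324$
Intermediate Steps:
$l{\left(v,n \right)} = n \left(5 + v\right)$
$\left(5 + \left(\left(-5 + l{\left(0,-1 \right)}\right) - 13\right)\right)^{2} = \left(5 - 23\right)^{2} = \left(-18\right)^{2} = 324$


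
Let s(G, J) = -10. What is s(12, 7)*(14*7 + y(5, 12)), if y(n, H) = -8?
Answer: -900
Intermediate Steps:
s(12, 7)*(14*7 + y(5, 12)) = -10*(14*7 - 8) = -10*(98 - 8) = -10*90 = -900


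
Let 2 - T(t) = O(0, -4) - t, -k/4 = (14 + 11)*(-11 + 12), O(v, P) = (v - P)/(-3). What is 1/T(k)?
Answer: -3/290 ≈ -0.010345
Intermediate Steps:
O(v, P) = -v/3 + P/3 (O(v, P) = (v - P)*(-1/3) = -v/3 + P/3)
k = -100 (k = -4*(14 + 11)*(-11 + 12) = -100 ≈ -100.00)
T(t) = 10/3 + t (T(t) = 2 - ((-1/3*0 + (1/3)*(-4)) - t) = 2 - ((0 - 4/3) - t) = 2 - (-4/3 - t) = 2 + (4/3 + t) = 10/3 + t)
1/T(k) = 1/(10/3 - 100) = 1/(-290/3) = -3/290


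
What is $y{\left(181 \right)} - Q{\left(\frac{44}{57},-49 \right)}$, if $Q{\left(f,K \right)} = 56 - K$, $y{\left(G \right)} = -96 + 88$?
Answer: $-113$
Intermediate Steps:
$y{\left(G \right)} = -8$
$y{\left(181 \right)} - Q{\left(\frac{44}{57},-49 \right)} = -8 - \left(56 - -49\right) = -8 - \left(56 + 49\right) = -8 - 105 = -113$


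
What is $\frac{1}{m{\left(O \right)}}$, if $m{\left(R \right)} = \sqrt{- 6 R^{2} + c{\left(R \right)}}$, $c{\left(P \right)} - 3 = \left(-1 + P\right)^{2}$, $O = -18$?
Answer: $- \frac{i \sqrt{395}}{790} \approx - 0.025158 i$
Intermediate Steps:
$c{\left(P \right)} = 3 + \left(-1 + P\right)^{2}$
$m{\left(R \right)} = \sqrt{3 + \left(-1 + R\right)^{2} - 6 R^{2}}$ ($m{\left(R \right)} = \sqrt{- 6 R^{2} + \left(3 + \left(-1 + R\right)^{2}\right)} = \sqrt{3 + \left(-1 + R\right)^{2} - 6 R^{2}}$)
$\frac{1}{m{\left(O \right)}} = \frac{1}{\sqrt{4 - 5 \left(-18\right)^{2} - -36}} = \frac{1}{\sqrt{4 - 1620 + 36}} = \frac{1}{\sqrt{-1580}} = \frac{1}{2 i \sqrt{395}} = - \frac{i \sqrt{395}}{790}$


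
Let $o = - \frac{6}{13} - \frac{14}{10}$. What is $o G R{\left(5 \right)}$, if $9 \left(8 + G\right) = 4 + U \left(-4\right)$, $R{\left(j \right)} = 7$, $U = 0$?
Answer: $\frac{57596}{585} \approx 98.455$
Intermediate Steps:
$o = - \frac{121}{65}$ ($o = \left(-6\right) \frac{1}{13} - \frac{7}{5} = - \frac{6}{13} - \frac{7}{5} = - \frac{121}{65} \approx -1.8615$)
$G = - \frac{68}{9}$ ($G = -8 + \frac{4 + 0 \left(-4\right)}{9} = -8 + \frac{4 + 0}{9} = -8 + \frac{1}{9} \cdot 4 = -8 + \frac{4}{9} = - \frac{68}{9} \approx -7.5556$)
$o G R{\left(5 \right)} = \left(- \frac{121}{65}\right) \left(- \frac{68}{9}\right) 7 = \frac{8228}{585} \cdot 7 = \frac{57596}{585}$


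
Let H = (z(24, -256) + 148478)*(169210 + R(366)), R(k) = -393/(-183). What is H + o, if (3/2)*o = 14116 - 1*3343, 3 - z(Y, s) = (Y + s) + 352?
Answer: 1531373926803/61 ≈ 2.5104e+10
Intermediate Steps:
z(Y, s) = -349 - Y - s (z(Y, s) = 3 - ((Y + s) + 352) = 3 - (352 + Y + s) = 3 + (-352 - Y - s) = -349 - Y - s)
R(k) = 131/61 (R(k) = -393*(-1/183) = 131/61)
o = 7182 (o = 2*(14116 - 1*3343)/3 = 2*(14116 - 3343)/3 = (2/3)*10773 = 7182)
H = 1531373488701/61 (H = ((-349 - 1*24 - 1*(-256)) + 148478)*(169210 + 131/61) = ((-349 - 24 + 256) + 148478)*(10321941/61) = (-117 + 148478)*(10321941/61) = 148361*(10321941/61) = 1531373488701/61 ≈ 2.5104e+10)
H + o = 1531373488701/61 + 7182 = 1531373926803/61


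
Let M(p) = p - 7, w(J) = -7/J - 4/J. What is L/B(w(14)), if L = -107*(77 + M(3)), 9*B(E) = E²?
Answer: -13778604/121 ≈ -1.1387e+5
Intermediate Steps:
w(J) = -11/J
B(E) = E²/9
M(p) = -7 + p
L = -7811 (L = -107*(77 + (-7 + 3)) = -107*(77 - 4) = -107*73 = -7811)
L/B(w(14)) = -7811/((-11/14)²/9) = -7811/((⅑)*(121/196)) = -7811/121/1764 = -7811*1764/121 = -13778604/121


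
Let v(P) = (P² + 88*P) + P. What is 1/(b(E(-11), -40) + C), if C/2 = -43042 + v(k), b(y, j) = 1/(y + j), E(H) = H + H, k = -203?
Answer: -62/2467601 ≈ -2.5126e-5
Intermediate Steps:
E(H) = 2*H
v(P) = P² + 89*P
b(y, j) = 1/(j + y)
C = -39800 (C = 2*(-43042 - 203*(89 - 203)) = 2*(-43042 - 203*(-114)) = 2*(-43042 + 23142) = 2*(-19900) = -39800)
1/(b(E(-11), -40) + C) = 1/(1/(-40 + 2*(-11)) - 39800) = 1/(1/(-40 - 22) - 39800) = 1/(1/(-62) - 39800) = 1/(-1/62 - 39800) = 1/(-2467601/62) = -62/2467601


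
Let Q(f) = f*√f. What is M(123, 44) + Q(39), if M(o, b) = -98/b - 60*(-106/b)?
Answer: 3131/22 + 39*√39 ≈ 385.87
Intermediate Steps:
M(o, b) = 6262/b (M(o, b) = -98/b - 60*(-106/b) = -98/b - (-6360)/b = -98/b + 6360/b = 6262/b)
Q(f) = f^(3/2)
M(123, 44) + Q(39) = 6262/44 + 39^(3/2) = 6262*(1/44) + 39*√39 = 3131/22 + 39*√39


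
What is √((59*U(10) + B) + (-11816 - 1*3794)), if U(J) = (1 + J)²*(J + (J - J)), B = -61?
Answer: 3*√6191 ≈ 236.05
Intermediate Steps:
U(J) = J*(1 + J)² (U(J) = (1 + J)²*(J + 0) = (1 + J)²*J = J*(1 + J)²)
√((59*U(10) + B) + (-11816 - 1*3794)) = √((59*(10*(1 + 10)²) - 61) + (-11816 - 1*3794)) = √((59*(10*11²) - 61) + (-11816 - 3794)) = √((59*(10*121) - 61) - 15610) = √((59*1210 - 61) - 15610) = √((71390 - 61) - 15610) = √(71329 - 15610) = √55719 = 3*√6191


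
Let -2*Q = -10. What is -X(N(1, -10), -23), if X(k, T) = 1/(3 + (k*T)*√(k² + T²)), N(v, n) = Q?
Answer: 3/7326641 + 115*√554/7326641 ≈ 0.00036985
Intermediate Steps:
Q = 5 (Q = -½*(-10) = 5)
N(v, n) = 5
X(k, T) = 1/(3 + T*k*√(T² + k²)) (X(k, T) = 1/(3 + (T*k)*√(T² + k²)) = 1/(3 + T*k*√(T² + k²)))
-X(N(1, -10), -23) = -1/(3 - 23*5*√((-23)² + 5²)) = -1/(3 - 23*5*√(529 + 25)) = -1/(3 - 23*5*√554) = -1/(3 - 115*√554)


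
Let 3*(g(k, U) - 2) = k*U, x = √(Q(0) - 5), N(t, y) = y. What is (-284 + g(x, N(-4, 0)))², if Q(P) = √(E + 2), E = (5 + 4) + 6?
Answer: 79524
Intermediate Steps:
E = 15 (E = 9 + 6 = 15)
Q(P) = √17 (Q(P) = √(15 + 2) = √17)
x = √(-5 + √17) (x = √(√17 - 5) = √(-5 + √17) ≈ 0.93643*I)
g(k, U) = 2 + U*k/3 (g(k, U) = 2 + (k*U)/3 = 2 + (U*k)/3 = 2 + U*k/3)
(-284 + g(x, N(-4, 0)))² = (-284 + (2 + (⅓)*0*√(-5 + √17)))² = (-284 + (2 + 0))² = (-284 + 2)² = (-282)² = 79524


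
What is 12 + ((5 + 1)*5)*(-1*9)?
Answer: -258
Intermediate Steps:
12 + ((5 + 1)*5)*(-1*9) = 12 + (6*5)*(-9) = 12 + 30*(-9) = 12 - 270 = -258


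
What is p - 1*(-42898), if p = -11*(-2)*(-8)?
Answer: 42722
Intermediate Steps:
p = -176 (p = 22*(-8) = -176)
p - 1*(-42898) = -176 - 1*(-42898) = -176 + 42898 = 42722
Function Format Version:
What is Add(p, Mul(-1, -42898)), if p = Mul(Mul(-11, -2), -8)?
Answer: 42722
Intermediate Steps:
p = -176 (p = Mul(22, -8) = -176)
Add(p, Mul(-1, -42898)) = Add(-176, Mul(-1, -42898)) = Add(-176, 42898) = 42722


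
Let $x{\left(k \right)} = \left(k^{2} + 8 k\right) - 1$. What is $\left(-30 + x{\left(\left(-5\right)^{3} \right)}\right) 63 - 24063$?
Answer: $895359$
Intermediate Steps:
$x{\left(k \right)} = -1 + k^{2} + 8 k$
$\left(-30 + x{\left(\left(-5\right)^{3} \right)}\right) 63 - 24063 = \left(-30 + \left(-1 + \left(\left(-5\right)^{3}\right)^{2} + 8 \left(-5\right)^{3}\right)\right) 63 - 24063 = \left(-30 + \left(-1 + \left(-125\right)^{2} + 8 \left(-125\right)\right)\right) 63 - 24063 = \left(-30 - -14624\right) 63 - 24063 = \left(-30 + 14624\right) 63 - 24063 = 14594 \cdot 63 - 24063 = 919422 - 24063 = 895359$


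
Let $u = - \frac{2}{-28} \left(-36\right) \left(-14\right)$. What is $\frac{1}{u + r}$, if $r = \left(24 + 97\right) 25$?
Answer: $\frac{1}{3061} \approx 0.00032669$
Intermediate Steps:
$r = 3025$ ($r = 121 \cdot 25 = 3025$)
$u = 36$ ($u = \left(-2\right) \left(- \frac{1}{28}\right) \left(-36\right) \left(-14\right) = \frac{1}{14} \left(-36\right) \left(-14\right) = \left(- \frac{18}{7}\right) \left(-14\right) = 36$)
$\frac{1}{u + r} = \frac{1}{36 + 3025} = \frac{1}{3061}$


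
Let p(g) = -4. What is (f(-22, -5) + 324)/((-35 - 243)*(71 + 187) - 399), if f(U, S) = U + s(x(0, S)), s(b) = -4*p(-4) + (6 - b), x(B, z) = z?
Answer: -329/72123 ≈ -0.0045616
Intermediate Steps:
s(b) = 22 - b (s(b) = -4*(-4) + (6 - b) = 16 + (6 - b) = 22 - b)
f(U, S) = 22 + U - S (f(U, S) = U + (22 - S) = 22 + U - S)
(f(-22, -5) + 324)/((-35 - 243)*(71 + 187) - 399) = ((22 - 22 - 1*(-5)) + 324)/((-35 - 243)*(71 + 187) - 399) = ((22 - 22 + 5) + 324)/(-278*258 - 399) = (5 + 324)/(-71724 - 399) = 329/(-72123) = 329*(-1/72123) = -329/72123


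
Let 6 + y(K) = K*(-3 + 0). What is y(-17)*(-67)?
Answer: -3015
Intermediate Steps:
y(K) = -6 - 3*K (y(K) = -6 + K*(-3 + 0) = -6 + K*(-3) = -6 - 3*K)
y(-17)*(-67) = (-6 - 3*(-17))*(-67) = (-6 + 51)*(-67) = 45*(-67) = -3015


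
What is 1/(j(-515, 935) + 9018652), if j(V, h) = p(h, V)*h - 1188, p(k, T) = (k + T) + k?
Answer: 1/10284389 ≈ 9.7235e-8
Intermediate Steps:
p(k, T) = T + 2*k (p(k, T) = (T + k) + k = T + 2*k)
j(V, h) = -1188 + h*(V + 2*h) (j(V, h) = (V + 2*h)*h - 1188 = h*(V + 2*h) - 1188 = -1188 + h*(V + 2*h))
1/(j(-515, 935) + 9018652) = 1/((-1188 + 935*(-515 + 2*935)) + 9018652) = 1/((-1188 + 935*(-515 + 1870)) + 9018652) = 1/((-1188 + 935*1355) + 9018652) = 1/((-1188 + 1266925) + 9018652) = 1/(1265737 + 9018652) = 1/10284389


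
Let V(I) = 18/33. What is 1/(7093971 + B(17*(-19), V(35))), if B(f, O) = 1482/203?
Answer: 203/1440077595 ≈ 1.4096e-7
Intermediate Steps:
V(I) = 6/11 (V(I) = 18*(1/33) = 6/11)
B(f, O) = 1482/203 (B(f, O) = 1482*(1/203) = 1482/203)
1/(7093971 + B(17*(-19), V(35))) = 1/(7093971 + 1482/203) = 1/(1440077595/203) = 203/1440077595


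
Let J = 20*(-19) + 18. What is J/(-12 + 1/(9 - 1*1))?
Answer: 2896/95 ≈ 30.484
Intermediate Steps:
J = -362 (J = -380 + 18 = -362)
J/(-12 + 1/(9 - 1*1)) = -362/(-12 + 1/(9 - 1*1)) = -362/(-12 + 1/(9 - 1)) = -362/(-12 + 1/8) = -362/(-12 + ⅛) = -362/(-95/8) = -8/95*(-362) = 2896/95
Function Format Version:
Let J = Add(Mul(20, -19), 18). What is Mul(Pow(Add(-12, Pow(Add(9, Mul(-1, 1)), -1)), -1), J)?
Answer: Rational(2896, 95) ≈ 30.484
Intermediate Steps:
J = -362 (J = Add(-380, 18) = -362)
Mul(Pow(Add(-12, Pow(Add(9, Mul(-1, 1)), -1)), -1), J) = Mul(Pow(Add(-12, Pow(Add(9, Mul(-1, 1)), -1)), -1), -362) = Mul(Pow(Add(-12, Pow(Add(9, -1), -1)), -1), -362) = Mul(Pow(Add(-12, Pow(8, -1)), -1), -362) = Mul(Pow(Add(-12, Rational(1, 8)), -1), -362) = Mul(Pow(Rational(-95, 8), -1), -362) = Mul(Rational(-8, 95), -362) = Rational(2896, 95)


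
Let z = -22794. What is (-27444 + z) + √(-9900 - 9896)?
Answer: -50238 + 14*I*√101 ≈ -50238.0 + 140.7*I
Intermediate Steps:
(-27444 + z) + √(-9900 - 9896) = (-27444 - 22794) + √(-9900 - 9896) = -50238 + √(-19796) = -50238 + 14*I*√101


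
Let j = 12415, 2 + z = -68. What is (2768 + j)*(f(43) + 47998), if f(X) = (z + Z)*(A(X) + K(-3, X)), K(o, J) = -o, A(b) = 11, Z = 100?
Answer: 735130494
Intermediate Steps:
z = -70 (z = -2 - 68 = -70)
f(X) = 420 (f(X) = (-70 + 100)*(11 - 1*(-3)) = 30*(11 + 3) = 30*14 = 420)
(2768 + j)*(f(43) + 47998) = (2768 + 12415)*(420 + 47998) = 15183*48418 = 735130494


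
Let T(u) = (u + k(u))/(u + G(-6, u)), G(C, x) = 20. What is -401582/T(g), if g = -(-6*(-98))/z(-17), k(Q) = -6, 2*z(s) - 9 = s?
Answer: -67064194/141 ≈ -4.7563e+5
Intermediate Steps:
z(s) = 9/2 + s/2
g = 147 (g = -(-6*(-98))/(9/2 + (½)*(-17)) = -588/(9/2 - 17/2) = -588/(-4) = -588*(-1)/4 = -1*(-147) = 147)
T(u) = (-6 + u)/(20 + u) (T(u) = (u - 6)/(u + 20) = (-6 + u)/(20 + u))
-401582/T(g) = -401582*(20 + 147)/(-6 + 147) = -401582/(141/167) = -401582/((1/167)*141) = -401582/141/167 = -401582*167/141 = -67064194/141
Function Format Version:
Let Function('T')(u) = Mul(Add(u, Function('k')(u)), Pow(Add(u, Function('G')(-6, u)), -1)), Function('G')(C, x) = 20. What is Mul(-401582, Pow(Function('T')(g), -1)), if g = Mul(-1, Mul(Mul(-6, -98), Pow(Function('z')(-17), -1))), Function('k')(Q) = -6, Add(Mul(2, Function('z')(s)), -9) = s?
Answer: Rational(-67064194, 141) ≈ -4.7563e+5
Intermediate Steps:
Function('z')(s) = Add(Rational(9, 2), Mul(Rational(1, 2), s))
g = 147 (g = Mul(-1, Mul(Mul(-6, -98), Pow(Add(Rational(9, 2), Mul(Rational(1, 2), -17)), -1))) = Mul(-1, Mul(588, Pow(Add(Rational(9, 2), Rational(-17, 2)), -1))) = Mul(-1, Mul(588, Pow(-4, -1))) = Mul(-1, Mul(588, Rational(-1, 4))) = Mul(-1, -147) = 147)
Function('T')(u) = Mul(Pow(Add(20, u), -1), Add(-6, u)) (Function('T')(u) = Mul(Add(u, -6), Pow(Add(u, 20), -1)) = Mul(Add(-6, u), Pow(Add(20, u), -1)) = Mul(Pow(Add(20, u), -1), Add(-6, u)))
Mul(-401582, Pow(Function('T')(g), -1)) = Mul(-401582, Pow(Mul(Pow(Add(20, 147), -1), Add(-6, 147)), -1)) = Mul(-401582, Pow(Mul(Pow(167, -1), 141), -1)) = Mul(-401582, Pow(Mul(Rational(1, 167), 141), -1)) = Mul(-401582, Pow(Rational(141, 167), -1)) = Mul(-401582, Rational(167, 141)) = Rational(-67064194, 141)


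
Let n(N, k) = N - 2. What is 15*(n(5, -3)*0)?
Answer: 0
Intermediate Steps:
n(N, k) = -2 + N
15*(n(5, -3)*0) = 15*((-2 + 5)*0) = 15*(3*0) = 15*0 = 0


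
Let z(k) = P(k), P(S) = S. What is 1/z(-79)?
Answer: -1/79 ≈ -0.012658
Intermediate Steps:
z(k) = k
1/z(-79) = 1/(-79) = -1/79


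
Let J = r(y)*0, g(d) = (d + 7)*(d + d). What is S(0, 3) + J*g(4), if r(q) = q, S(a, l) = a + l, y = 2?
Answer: 3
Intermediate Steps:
g(d) = 2*d*(7 + d) (g(d) = (7 + d)*(2*d) = 2*d*(7 + d))
J = 0 (J = 2*0 = 0)
S(0, 3) + J*g(4) = (0 + 3) + 0*(2*4*(7 + 4)) = 3 + 0*(2*4*11) = 3 + 0*88 = 3 + 0 = 3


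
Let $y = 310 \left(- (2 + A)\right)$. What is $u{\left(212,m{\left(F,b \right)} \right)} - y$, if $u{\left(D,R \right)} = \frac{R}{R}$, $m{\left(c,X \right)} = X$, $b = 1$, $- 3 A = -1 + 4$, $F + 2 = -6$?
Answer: $311$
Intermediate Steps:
$F = -8$ ($F = -2 - 6 = -8$)
$A = -1$ ($A = - \frac{-1 + 4}{3} = \left(- \frac{1}{3}\right) 3 = -1$)
$u{\left(D,R \right)} = 1$
$y = -310$ ($y = 310 \left(- (2 - 1)\right) = 310 \left(\left(-1\right) 1\right) = 310 \left(-1\right) = -310$)
$u{\left(212,m{\left(F,b \right)} \right)} - y = 1 - -310 = 1 + 310 = 311$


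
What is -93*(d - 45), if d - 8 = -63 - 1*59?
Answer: 14787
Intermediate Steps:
d = -114 (d = 8 + (-63 - 1*59) = 8 + (-63 - 59) = 8 - 122 = -114)
-93*(d - 45) = -93*(-114 - 45) = -93*(-159) = 14787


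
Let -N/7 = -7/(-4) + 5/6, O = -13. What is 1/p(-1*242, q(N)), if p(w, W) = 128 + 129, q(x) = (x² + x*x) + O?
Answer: 1/257 ≈ 0.0038911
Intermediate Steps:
N = -217/12 (N = -7*(-7/(-4) + 5/6) = -7*(-7*(-¼) + 5*(⅙)) = -7*(7/4 + ⅚) = -7*31/12 = -217/12 ≈ -18.083)
q(x) = -13 + 2*x² (q(x) = (x² + x*x) - 13 = (x² + x²) - 13 = 2*x² - 13 = -13 + 2*x²)
p(w, W) = 257
1/p(-1*242, q(N)) = 1/257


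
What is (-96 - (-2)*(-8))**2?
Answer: 12544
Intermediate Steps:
(-96 - (-2)*(-8))**2 = (-96 - 2*8)**2 = (-96 - 16)**2 = (-112)**2 = 12544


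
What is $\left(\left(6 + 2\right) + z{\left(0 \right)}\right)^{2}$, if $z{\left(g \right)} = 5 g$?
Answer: $64$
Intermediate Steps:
$\left(\left(6 + 2\right) + z{\left(0 \right)}\right)^{2} = \left(\left(6 + 2\right) + 5 \cdot 0\right)^{2} = \left(8 + 0\right)^{2} = 8^{2} = 64$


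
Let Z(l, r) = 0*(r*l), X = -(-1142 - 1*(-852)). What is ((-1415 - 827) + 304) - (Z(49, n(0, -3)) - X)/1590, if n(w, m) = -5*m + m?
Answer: -308113/159 ≈ -1937.8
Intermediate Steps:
n(w, m) = -4*m
X = 290 (X = -(-1142 + 852) = -1*(-290) = 290)
Z(l, r) = 0 (Z(l, r) = 0*(l*r) = 0)
((-1415 - 827) + 304) - (Z(49, n(0, -3)) - X)/1590 = ((-1415 - 827) + 304) - (0 - 1*290)/1590 = (-2242 + 304) - (0 - 290)/1590 = -1938 - (-290)/1590 = -1938 - 1*(-29/159) = -1938 + 29/159 = -308113/159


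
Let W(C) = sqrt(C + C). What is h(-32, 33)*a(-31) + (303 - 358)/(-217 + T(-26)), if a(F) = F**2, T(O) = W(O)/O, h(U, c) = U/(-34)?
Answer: 9415179043/10406686 - 55*I*sqrt(13)/612158 ≈ 904.72 - 0.00032394*I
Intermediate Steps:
h(U, c) = -U/34 (h(U, c) = U*(-1/34) = -U/34)
W(C) = sqrt(2)*sqrt(C) (W(C) = sqrt(2*C) = sqrt(2)*sqrt(C))
T(O) = sqrt(2)/sqrt(O) (T(O) = (sqrt(2)*sqrt(O))/O = sqrt(2)/sqrt(O))
h(-32, 33)*a(-31) + (303 - 358)/(-217 + T(-26)) = -1/34*(-32)*(-31)**2 + (303 - 358)/(-217 + sqrt(2)/sqrt(-26)) = (16/17)*961 - 55/(-217 + sqrt(2)*(-I*sqrt(26)/26)) = 15376/17 - 55/(-217 - I*sqrt(13)/13)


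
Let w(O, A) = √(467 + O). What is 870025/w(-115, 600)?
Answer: 870025*√22/88 ≈ 46373.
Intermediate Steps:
870025/w(-115, 600) = 870025/(√(467 - 115)) = 870025/(√352) = 870025/((4*√22)) = 870025*(√22/88) = 870025*√22/88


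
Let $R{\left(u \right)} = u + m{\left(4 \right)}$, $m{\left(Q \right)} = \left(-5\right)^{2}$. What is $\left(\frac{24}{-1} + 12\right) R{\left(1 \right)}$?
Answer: $-312$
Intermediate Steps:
$m{\left(Q \right)} = 25$
$R{\left(u \right)} = 25 + u$ ($R{\left(u \right)} = u + 25 = 25 + u$)
$\left(\frac{24}{-1} + 12\right) R{\left(1 \right)} = \left(\frac{24}{-1} + 12\right) \left(25 + 1\right) = \left(24 \left(-1\right) + 12\right) 26 = \left(-24 + 12\right) 26 = \left(-12\right) 26 = -312$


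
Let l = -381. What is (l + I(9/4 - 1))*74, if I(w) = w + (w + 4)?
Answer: -27713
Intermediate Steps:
I(w) = 4 + 2*w (I(w) = w + (4 + w) = 4 + 2*w)
(l + I(9/4 - 1))*74 = (-381 + (4 + 2*(9/4 - 1)))*74 = (-381 + (4 + 2*(5/4)))*74 = (-381 + (4 + 5/2))*74 = (-381 + 13/2)*74 = -749/2*74 = -27713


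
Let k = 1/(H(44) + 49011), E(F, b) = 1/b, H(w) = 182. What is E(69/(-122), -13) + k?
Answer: -49180/639509 ≈ -0.076903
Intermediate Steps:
k = 1/49193 (k = 1/(182 + 49011) = 1/49193 ≈ 2.0328e-5)
E(69/(-122), -13) + k = 1/(-13) + 1/49193 = -1/13 + 1/49193 = -49180/639509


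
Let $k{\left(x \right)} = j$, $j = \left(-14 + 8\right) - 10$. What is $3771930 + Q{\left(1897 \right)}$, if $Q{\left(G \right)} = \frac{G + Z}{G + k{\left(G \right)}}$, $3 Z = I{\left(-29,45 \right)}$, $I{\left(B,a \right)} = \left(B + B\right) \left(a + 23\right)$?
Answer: $\frac{21285002737}{5643} \approx 3.7719 \cdot 10^{6}$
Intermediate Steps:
$j = -16$ ($j = -6 - 10 = -16$)
$I{\left(B,a \right)} = 2 B \left(23 + a\right)$
$Z = - \frac{3944}{3}$ ($Z = \frac{2 \left(-29\right) \left(23 + 45\right)}{3} = \frac{2 \left(-29\right) 68}{3} = \frac{1}{3} \left(-3944\right) = - \frac{3944}{3} \approx -1314.7$)
$k{\left(x \right)} = -16$
$Q{\left(G \right)} = \frac{- \frac{3944}{3} + G}{-16 + G}$ ($Q{\left(G \right)} = \frac{G - \frac{3944}{3}}{G - 16} = \frac{- \frac{3944}{3} + G}{-16 + G}$)
$3771930 + Q{\left(1897 \right)} = 3771930 + \frac{- \frac{3944}{3} + 1897}{-16 + 1897} = 3771930 + \frac{1}{1881} \cdot \frac{1747}{3} = 3771930 + \frac{1747}{5643} = \frac{21285002737}{5643}$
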